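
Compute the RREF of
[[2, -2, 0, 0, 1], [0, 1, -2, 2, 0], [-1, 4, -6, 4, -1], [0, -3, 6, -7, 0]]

[[1, 0, -2, 0, 0], [0, 1, -2, 0, 0], [0, 0, 0, 1, 0], [0, 0, 0, 0, 1]]

r1 -> 1/2·r1
  [  1  -1   0   0  1/2 ]
  [  0   1  -2   2    0 ]
  [ -1   4  -6   4   -1 ]
  [  0  -3   6  -7    0 ]
r3 -> r3 + r1
  [ 1  -1   0   0   1/2 ]
  [ 0   1  -2   2     0 ]
  [ 0   3  -6   4  -1/2 ]
  [ 0  -3   6  -7     0 ]
r3 -> r3 − 3·r2
  [ 1  -1   0   0   1/2 ]
  [ 0   1  -2   2     0 ]
  [ 0   0   0  -2  -1/2 ]
  [ 0  -3   6  -7     0 ]
r4 -> r4 + 3·r2
  [ 1  -1   0   0   1/2 ]
  [ 0   1  -2   2     0 ]
  [ 0   0   0  -2  -1/2 ]
  [ 0   0   0  -1     0 ]
r3 -> -1/2·r3
  [ 1  -1   0   0  1/2 ]
  [ 0   1  -2   2    0 ]
  [ 0   0   0   1  1/4 ]
  [ 0   0   0  -1    0 ]
r4 -> r4 + r3
  [ 1  -1   0  0  1/2 ]
  [ 0   1  -2  2    0 ]
  [ 0   0   0  1  1/4 ]
  [ 0   0   0  0  1/4 ]
r4 -> 4·r4
  [ 1  -1   0  0  1/2 ]
  [ 0   1  -2  2    0 ]
  [ 0   0   0  1  1/4 ]
  [ 0   0   0  0    1 ]
r3 -> r3 − 1/4·r4
  [ 1  -1   0  0  1/2 ]
  [ 0   1  -2  2    0 ]
  [ 0   0   0  1    0 ]
  [ 0   0   0  0    1 ]
r1 -> r1 − 1/2·r4
  [ 1  -1   0  0  0 ]
  [ 0   1  -2  2  0 ]
  [ 0   0   0  1  0 ]
  [ 0   0   0  0  1 ]
r2 -> r2 − 2·r3
  [ 1  -1   0  0  0 ]
  [ 0   1  -2  0  0 ]
  [ 0   0   0  1  0 ]
  [ 0   0   0  0  1 ]
r1 -> r1 + r2
  [ 1  0  -2  0  0 ]
  [ 0  1  -2  0  0 ]
  [ 0  0   0  1  0 ]
  [ 0  0   0  0  1 ]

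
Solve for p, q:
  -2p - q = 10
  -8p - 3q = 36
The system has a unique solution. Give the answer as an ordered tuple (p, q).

Form the augmented matrix and row-reduce:
  [ -2  -1  |  10 ]
  [ -8  -3  |  36 ]
ρ1 := -1/2·ρ1
  [  1  1/2  |  -5 ]
  [ -8   -3  |  36 ]
ρ2 := ρ2 + 8·ρ1
  [ 1  1/2  |  -5 ]
  [ 0    1  |  -4 ]
ρ1 := ρ1 − 1/2·ρ2
  [ 1  0  |  -3 ]
  [ 0  1  |  -4 ]
Reading off the last column: p = -3, q = -4.

(-3, -4)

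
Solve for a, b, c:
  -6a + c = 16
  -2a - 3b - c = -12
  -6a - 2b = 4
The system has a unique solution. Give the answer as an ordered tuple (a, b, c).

(-2, 4, 4)

Form the augmented matrix and row-reduce:
  [ -6   0   1  |   16 ]
  [ -2  -3  -1  |  -12 ]
  [ -6  -2   0  |    4 ]
ρ1 := -1/6·ρ1
  [  1   0  -1/6  |  -8/3 ]
  [ -2  -3    -1  |   -12 ]
  [ -6  -2     0  |     4 ]
ρ2 := ρ2 + 2·ρ1
  [  1   0  -1/6  |   -8/3 ]
  [  0  -3  -4/3  |  -52/3 ]
  [ -6  -2     0  |      4 ]
ρ3 := ρ3 + 6·ρ1
  [ 1   0  -1/6  |   -8/3 ]
  [ 0  -3  -4/3  |  -52/3 ]
  [ 0  -2    -1  |    -12 ]
ρ2 := -1/3·ρ2
  [ 1   0  -1/6  |  -8/3 ]
  [ 0   1   4/9  |  52/9 ]
  [ 0  -2    -1  |   -12 ]
ρ3 := ρ3 + 2·ρ2
  [ 1  0  -1/6  |  -8/3 ]
  [ 0  1   4/9  |  52/9 ]
  [ 0  0  -1/9  |  -4/9 ]
ρ3 := -9·ρ3
  [ 1  0  -1/6  |  -8/3 ]
  [ 0  1   4/9  |  52/9 ]
  [ 0  0     1  |     4 ]
ρ2 := ρ2 − 4/9·ρ3
  [ 1  0  -1/6  |  -8/3 ]
  [ 0  1     0  |     4 ]
  [ 0  0     1  |     4 ]
ρ1 := ρ1 + 1/6·ρ3
  [ 1  0  0  |  -2 ]
  [ 0  1  0  |   4 ]
  [ 0  0  1  |   4 ]
Reading off the last column: a = -2, b = 4, c = 4.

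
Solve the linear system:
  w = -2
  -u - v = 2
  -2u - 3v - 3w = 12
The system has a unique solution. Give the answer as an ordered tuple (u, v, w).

(0, -2, -2)

Form the augmented matrix and row-reduce:
  [  0   0   1  |  -2 ]
  [ -1  -1   0  |   2 ]
  [ -2  -3  -3  |  12 ]
ρ1 ↔ ρ2
ρ1 → -1·ρ1
ρ3 → ρ3 + 2·ρ1
ρ2 ↔ ρ3
ρ2 → -1·ρ2
ρ2 → ρ2 − 3·ρ3
ρ1 → ρ1 − ρ2
Reading off the last column: u = 0, v = -2, w = -2.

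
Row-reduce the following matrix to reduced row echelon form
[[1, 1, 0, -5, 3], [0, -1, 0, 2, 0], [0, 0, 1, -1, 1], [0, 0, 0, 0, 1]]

r2 ← -1·r2
r3 ← r3 − r4
r1 ← r1 − 3·r4
r1 ← r1 − r2

[[1, 0, 0, -3, 0], [0, 1, 0, -2, 0], [0, 0, 1, -1, 0], [0, 0, 0, 0, 1]]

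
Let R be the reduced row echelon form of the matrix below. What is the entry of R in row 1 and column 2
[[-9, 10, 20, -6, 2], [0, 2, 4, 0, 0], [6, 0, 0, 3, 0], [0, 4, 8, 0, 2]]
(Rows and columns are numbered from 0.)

ρ1 -> -1/9·ρ1
  [ 1  -10/9  -20/9  2/3  -2/9 ]
  [ 0      2      4    0     0 ]
  [ 6      0      0    3     0 ]
  [ 0      4      8    0     2 ]
ρ3 -> ρ3 − 6·ρ1
  [ 1  -10/9  -20/9  2/3  -2/9 ]
  [ 0      2      4    0     0 ]
  [ 0   20/3   40/3   -1   4/3 ]
  [ 0      4      8    0     2 ]
ρ2 -> 1/2·ρ2
  [ 1  -10/9  -20/9  2/3  -2/9 ]
  [ 0      1      2    0     0 ]
  [ 0   20/3   40/3   -1   4/3 ]
  [ 0      4      8    0     2 ]
ρ3 -> ρ3 − 20/3·ρ2
  [ 1  -10/9  -20/9  2/3  -2/9 ]
  [ 0      1      2    0     0 ]
  [ 0      0      0   -1   4/3 ]
  [ 0      4      8    0     2 ]
ρ4 -> ρ4 − 4·ρ2
  [ 1  -10/9  -20/9  2/3  -2/9 ]
  [ 0      1      2    0     0 ]
  [ 0      0      0   -1   4/3 ]
  [ 0      0      0    0     2 ]
ρ3 -> -1·ρ3
  [ 1  -10/9  -20/9  2/3  -2/9 ]
  [ 0      1      2    0     0 ]
  [ 0      0      0    1  -4/3 ]
  [ 0      0      0    0     2 ]
ρ4 -> 1/2·ρ4
  [ 1  -10/9  -20/9  2/3  -2/9 ]
  [ 0      1      2    0     0 ]
  [ 0      0      0    1  -4/3 ]
  [ 0      0      0    0     1 ]
ρ3 -> ρ3 + 4/3·ρ4
  [ 1  -10/9  -20/9  2/3  -2/9 ]
  [ 0      1      2    0     0 ]
  [ 0      0      0    1     0 ]
  [ 0      0      0    0     1 ]
ρ1 -> ρ1 + 2/9·ρ4
  [ 1  -10/9  -20/9  2/3  0 ]
  [ 0      1      2    0  0 ]
  [ 0      0      0    1  0 ]
  [ 0      0      0    0  1 ]
ρ1 -> ρ1 − 2/3·ρ3
  [ 1  -10/9  -20/9  0  0 ]
  [ 0      1      2  0  0 ]
  [ 0      0      0  1  0 ]
  [ 0      0      0  0  1 ]
ρ1 -> ρ1 + 10/9·ρ2
  [ 1  0  0  0  0 ]
  [ 0  1  2  0  0 ]
  [ 0  0  0  1  0 ]
  [ 0  0  0  0  1 ]

2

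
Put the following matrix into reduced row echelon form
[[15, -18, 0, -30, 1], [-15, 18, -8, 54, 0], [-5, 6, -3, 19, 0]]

[[1, -6/5, 0, -2, 0], [0, 0, 1, -3, 0], [0, 0, 0, 0, 1]]

R1 → 1/15·R1
  [   1  -6/5   0  -2  1/15 ]
  [ -15    18  -8  54     0 ]
  [  -5     6  -3  19     0 ]
R2 → R2 + 15·R1
  [  1  -6/5   0  -2  1/15 ]
  [  0     0  -8  24     1 ]
  [ -5     6  -3  19     0 ]
R3 → R3 + 5·R1
  [ 1  -6/5   0  -2  1/15 ]
  [ 0     0  -8  24     1 ]
  [ 0     0  -3   9   1/3 ]
R2 → -1/8·R2
  [ 1  -6/5   0  -2  1/15 ]
  [ 0     0   1  -3  -1/8 ]
  [ 0     0  -3   9   1/3 ]
R3 → R3 + 3·R2
  [ 1  -6/5  0  -2   1/15 ]
  [ 0     0  1  -3   -1/8 ]
  [ 0     0  0   0  -1/24 ]
R3 → -24·R3
  [ 1  -6/5  0  -2  1/15 ]
  [ 0     0  1  -3  -1/8 ]
  [ 0     0  0   0     1 ]
R2 → R2 + 1/8·R3
  [ 1  -6/5  0  -2  1/15 ]
  [ 0     0  1  -3     0 ]
  [ 0     0  0   0     1 ]
R1 → R1 − 1/15·R3
  [ 1  -6/5  0  -2  0 ]
  [ 0     0  1  -3  0 ]
  [ 0     0  0   0  1 ]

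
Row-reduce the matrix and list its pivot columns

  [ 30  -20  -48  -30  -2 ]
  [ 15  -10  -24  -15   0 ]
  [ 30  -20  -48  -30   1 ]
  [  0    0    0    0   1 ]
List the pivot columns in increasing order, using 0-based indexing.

0, 4

R1 := 1/30·R1
  [  1  -2/3  -8/5   -1  -1/15 ]
  [ 15   -10   -24  -15      0 ]
  [ 30   -20   -48  -30      1 ]
  [  0     0     0    0      1 ]
R2 := R2 − 15·R1
  [  1  -2/3  -8/5   -1  -1/15 ]
  [  0     0     0    0      1 ]
  [ 30   -20   -48  -30      1 ]
  [  0     0     0    0      1 ]
R3 := R3 − 30·R1
  [ 1  -2/3  -8/5  -1  -1/15 ]
  [ 0     0     0   0      1 ]
  [ 0     0     0   0      3 ]
  [ 0     0     0   0      1 ]
R3 := R3 − 3·R2
  [ 1  -2/3  -8/5  -1  -1/15 ]
  [ 0     0     0   0      1 ]
  [ 0     0     0   0      0 ]
  [ 0     0     0   0      1 ]
R4 := R4 − R2
  [ 1  -2/3  -8/5  -1  -1/15 ]
  [ 0     0     0   0      1 ]
  [ 0     0     0   0      0 ]
  [ 0     0     0   0      0 ]
R1 := R1 + 1/15·R2
  [ 1  -2/3  -8/5  -1  0 ]
  [ 0     0     0   0  1 ]
  [ 0     0     0   0  0 ]
  [ 0     0     0   0  0 ]
Pivot columns are the columns containing a leading 1.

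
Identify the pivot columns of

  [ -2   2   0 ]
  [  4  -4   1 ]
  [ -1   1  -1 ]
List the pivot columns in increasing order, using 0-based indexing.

0, 2

ρ1 → -1/2·ρ1
  [  1  -1   0 ]
  [  4  -4   1 ]
  [ -1   1  -1 ]
ρ2 → ρ2 − 4·ρ1
  [  1  -1   0 ]
  [  0   0   1 ]
  [ -1   1  -1 ]
ρ3 → ρ3 + ρ1
  [ 1  -1   0 ]
  [ 0   0   1 ]
  [ 0   0  -1 ]
ρ3 → ρ3 + ρ2
  [ 1  -1  0 ]
  [ 0   0  1 ]
  [ 0   0  0 ]
Pivot columns are the columns containing a leading 1.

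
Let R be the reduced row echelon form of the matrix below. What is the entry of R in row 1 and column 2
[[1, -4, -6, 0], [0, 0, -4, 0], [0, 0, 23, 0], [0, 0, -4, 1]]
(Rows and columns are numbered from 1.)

-4

r2 → -1/4·r2
  [ 1  -4  -6  0 ]
  [ 0   0   1  0 ]
  [ 0   0  23  0 ]
  [ 0   0  -4  1 ]
r3 → r3 − 23·r2
  [ 1  -4  -6  0 ]
  [ 0   0   1  0 ]
  [ 0   0   0  0 ]
  [ 0   0  -4  1 ]
r4 → r4 + 4·r2
  [ 1  -4  -6  0 ]
  [ 0   0   1  0 ]
  [ 0   0   0  0 ]
  [ 0   0   0  1 ]
r3 <-> r4
  [ 1  -4  -6  0 ]
  [ 0   0   1  0 ]
  [ 0   0   0  1 ]
  [ 0   0   0  0 ]
r1 → r1 + 6·r2
  [ 1  -4  0  0 ]
  [ 0   0  1  0 ]
  [ 0   0  0  1 ]
  [ 0   0  0  0 ]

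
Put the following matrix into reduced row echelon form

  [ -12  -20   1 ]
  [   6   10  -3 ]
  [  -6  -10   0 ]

[[1, 5/3, 0], [0, 0, 1], [0, 0, 0]]

r1 → -1/12·r1
r2 → r2 − 6·r1
r3 → r3 + 6·r1
r2 → -2/5·r2
r3 → r3 + 1/2·r2
r1 → r1 + 1/12·r2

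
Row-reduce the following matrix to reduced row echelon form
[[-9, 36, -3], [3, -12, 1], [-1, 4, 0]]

[[1, -4, 0], [0, 0, 1], [0, 0, 0]]

r1 → -1/9·r1
  [  1   -4  1/3 ]
  [  3  -12    1 ]
  [ -1    4    0 ]
r2 → r2 − 3·r1
  [  1  -4  1/3 ]
  [  0   0    0 ]
  [ -1   4    0 ]
r3 → r3 + r1
  [ 1  -4  1/3 ]
  [ 0   0    0 ]
  [ 0   0  1/3 ]
r2 ↔ r3
  [ 1  -4  1/3 ]
  [ 0   0  1/3 ]
  [ 0   0    0 ]
r2 → 3·r2
  [ 1  -4  1/3 ]
  [ 0   0    1 ]
  [ 0   0    0 ]
r1 → r1 − 1/3·r2
  [ 1  -4  0 ]
  [ 0   0  1 ]
  [ 0   0  0 ]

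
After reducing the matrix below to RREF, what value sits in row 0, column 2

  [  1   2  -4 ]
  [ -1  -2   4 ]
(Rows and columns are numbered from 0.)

Add R1 to R2.
  [ 1  2  -4 ]
  [ 0  0   0 ]

-4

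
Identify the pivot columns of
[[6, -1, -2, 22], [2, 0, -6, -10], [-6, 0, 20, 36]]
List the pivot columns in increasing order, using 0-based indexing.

Multiply R1 by 1/6.
  [  1  -1/6  -1/3  11/3 ]
  [  2     0    -6   -10 ]
  [ -6     0    20    36 ]
Subtract 2 times R1 from R2.
  [  1  -1/6   -1/3   11/3 ]
  [  0   1/3  -16/3  -52/3 ]
  [ -6     0     20     36 ]
Add 6 times R1 to R3.
  [ 1  -1/6   -1/3   11/3 ]
  [ 0   1/3  -16/3  -52/3 ]
  [ 0    -1     18     58 ]
Multiply R2 by 3.
  [ 1  -1/6  -1/3  11/3 ]
  [ 0     1   -16   -52 ]
  [ 0    -1    18    58 ]
Add R2 to R3.
  [ 1  -1/6  -1/3  11/3 ]
  [ 0     1   -16   -52 ]
  [ 0     0     2     6 ]
Multiply R3 by 1/2.
  [ 1  -1/6  -1/3  11/3 ]
  [ 0     1   -16   -52 ]
  [ 0     0     1     3 ]
Add 16 times R3 to R2.
  [ 1  -1/6  -1/3  11/3 ]
  [ 0     1     0    -4 ]
  [ 0     0     1     3 ]
Add 1/3 times R3 to R1.
  [ 1  -1/6  0  14/3 ]
  [ 0     1  0    -4 ]
  [ 0     0  1     3 ]
Add 1/6 times R2 to R1.
  [ 1  0  0   4 ]
  [ 0  1  0  -4 ]
  [ 0  0  1   3 ]
Pivot columns are the columns containing a leading 1.

0, 1, 2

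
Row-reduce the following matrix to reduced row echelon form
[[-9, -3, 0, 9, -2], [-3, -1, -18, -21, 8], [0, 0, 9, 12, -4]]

R1 -> -1/9·R1
  [  1  1/3    0   -1  2/9 ]
  [ -3   -1  -18  -21    8 ]
  [  0    0    9   12   -4 ]
R2 -> R2 + 3·R1
  [ 1  1/3    0   -1   2/9 ]
  [ 0    0  -18  -24  26/3 ]
  [ 0    0    9   12    -4 ]
R2 -> -1/18·R2
  [ 1  1/3  0   -1     2/9 ]
  [ 0    0  1  4/3  -13/27 ]
  [ 0    0  9   12      -4 ]
R3 -> R3 − 9·R2
  [ 1  1/3  0   -1     2/9 ]
  [ 0    0  1  4/3  -13/27 ]
  [ 0    0  0    0     1/3 ]
R3 -> 3·R3
  [ 1  1/3  0   -1     2/9 ]
  [ 0    0  1  4/3  -13/27 ]
  [ 0    0  0    0       1 ]
R2 -> R2 + 13/27·R3
  [ 1  1/3  0   -1  2/9 ]
  [ 0    0  1  4/3    0 ]
  [ 0    0  0    0    1 ]
R1 -> R1 − 2/9·R3
  [ 1  1/3  0   -1  0 ]
  [ 0    0  1  4/3  0 ]
  [ 0    0  0    0  1 ]

[[1, 1/3, 0, -1, 0], [0, 0, 1, 4/3, 0], [0, 0, 0, 0, 1]]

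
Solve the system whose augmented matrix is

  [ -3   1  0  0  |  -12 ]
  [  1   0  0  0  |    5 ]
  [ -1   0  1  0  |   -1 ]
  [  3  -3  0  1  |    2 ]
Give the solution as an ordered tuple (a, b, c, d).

ρ1 := -1/3·ρ1
  [  1  -1/3  0  0  |   4 ]
  [  1     0  0  0  |   5 ]
  [ -1     0  1  0  |  -1 ]
  [  3    -3  0  1  |   2 ]
ρ2 := ρ2 − ρ1
  [  1  -1/3  0  0  |   4 ]
  [  0   1/3  0  0  |   1 ]
  [ -1     0  1  0  |  -1 ]
  [  3    -3  0  1  |   2 ]
ρ3 := ρ3 + ρ1
  [ 1  -1/3  0  0  |  4 ]
  [ 0   1/3  0  0  |  1 ]
  [ 0  -1/3  1  0  |  3 ]
  [ 3    -3  0  1  |  2 ]
ρ4 := ρ4 − 3·ρ1
  [ 1  -1/3  0  0  |    4 ]
  [ 0   1/3  0  0  |    1 ]
  [ 0  -1/3  1  0  |    3 ]
  [ 0    -2  0  1  |  -10 ]
ρ2 := 3·ρ2
  [ 1  -1/3  0  0  |    4 ]
  [ 0     1  0  0  |    3 ]
  [ 0  -1/3  1  0  |    3 ]
  [ 0    -2  0  1  |  -10 ]
ρ3 := ρ3 + 1/3·ρ2
  [ 1  -1/3  0  0  |    4 ]
  [ 0     1  0  0  |    3 ]
  [ 0     0  1  0  |    4 ]
  [ 0    -2  0  1  |  -10 ]
ρ4 := ρ4 + 2·ρ2
  [ 1  -1/3  0  0  |   4 ]
  [ 0     1  0  0  |   3 ]
  [ 0     0  1  0  |   4 ]
  [ 0     0  0  1  |  -4 ]
ρ1 := ρ1 + 1/3·ρ2
  [ 1  0  0  0  |   5 ]
  [ 0  1  0  0  |   3 ]
  [ 0  0  1  0  |   4 ]
  [ 0  0  0  1  |  -4 ]
Reading off the last column: a = 5, b = 3, c = 4, d = -4.

(5, 3, 4, -4)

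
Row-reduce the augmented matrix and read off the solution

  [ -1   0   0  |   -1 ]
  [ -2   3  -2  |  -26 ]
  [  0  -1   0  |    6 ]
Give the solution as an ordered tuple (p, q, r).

R1 -> -1·R1
  [  1   0   0  |    1 ]
  [ -2   3  -2  |  -26 ]
  [  0  -1   0  |    6 ]
R2 -> R2 + 2·R1
  [ 1   0   0  |    1 ]
  [ 0   3  -2  |  -24 ]
  [ 0  -1   0  |    6 ]
R2 -> 1/3·R2
  [ 1   0     0  |   1 ]
  [ 0   1  -2/3  |  -8 ]
  [ 0  -1     0  |   6 ]
R3 -> R3 + R2
  [ 1  0     0  |   1 ]
  [ 0  1  -2/3  |  -8 ]
  [ 0  0  -2/3  |  -2 ]
R3 -> -3/2·R3
  [ 1  0     0  |   1 ]
  [ 0  1  -2/3  |  -8 ]
  [ 0  0     1  |   3 ]
R2 -> R2 + 2/3·R3
  [ 1  0  0  |   1 ]
  [ 0  1  0  |  -6 ]
  [ 0  0  1  |   3 ]
Reading off the last column: p = 1, q = -6, r = 3.

(1, -6, 3)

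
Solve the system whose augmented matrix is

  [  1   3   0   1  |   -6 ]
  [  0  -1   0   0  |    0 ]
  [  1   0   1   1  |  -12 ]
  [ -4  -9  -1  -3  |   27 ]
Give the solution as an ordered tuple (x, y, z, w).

r3 ← r3 − r1
r4 ← r4 + 4·r1
r2 ← -1·r2
r3 ← r3 + 3·r2
r4 ← r4 − 3·r2
r4 ← r4 + r3
r1 ← r1 − r4
r1 ← r1 − 3·r2
Reading off the last column: x = -3, y = 0, z = -6, w = -3.

(-3, 0, -6, -3)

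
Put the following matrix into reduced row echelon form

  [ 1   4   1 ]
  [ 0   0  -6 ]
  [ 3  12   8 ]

Subtract 3 times r1 from r3.
  [ 1  4   1 ]
  [ 0  0  -6 ]
  [ 0  0   5 ]
Multiply r2 by -1/6.
  [ 1  4  1 ]
  [ 0  0  1 ]
  [ 0  0  5 ]
Subtract 5 times r2 from r3.
  [ 1  4  1 ]
  [ 0  0  1 ]
  [ 0  0  0 ]
Subtract r2 from r1.
  [ 1  4  0 ]
  [ 0  0  1 ]
  [ 0  0  0 ]

[[1, 4, 0], [0, 0, 1], [0, 0, 0]]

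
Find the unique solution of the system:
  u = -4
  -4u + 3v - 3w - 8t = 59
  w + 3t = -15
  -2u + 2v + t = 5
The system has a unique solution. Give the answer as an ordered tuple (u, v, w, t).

Form the augmented matrix and row-reduce:
  [  1  0   0   0  |   -4 ]
  [ -4  3  -3  -8  |   59 ]
  [  0  0   1   3  |  -15 ]
  [ -2  2   0   1  |    5 ]
R2 := R2 + 4·R1
  [  1  0   0   0  |   -4 ]
  [  0  3  -3  -8  |   43 ]
  [  0  0   1   3  |  -15 ]
  [ -2  2   0   1  |    5 ]
R4 := R4 + 2·R1
  [ 1  0   0   0  |   -4 ]
  [ 0  3  -3  -8  |   43 ]
  [ 0  0   1   3  |  -15 ]
  [ 0  2   0   1  |   -3 ]
R2 := 1/3·R2
  [ 1  0   0     0  |    -4 ]
  [ 0  1  -1  -8/3  |  43/3 ]
  [ 0  0   1     3  |   -15 ]
  [ 0  2   0     1  |    -3 ]
R4 := R4 − 2·R2
  [ 1  0   0     0  |     -4 ]
  [ 0  1  -1  -8/3  |   43/3 ]
  [ 0  0   1     3  |    -15 ]
  [ 0  0   2  19/3  |  -95/3 ]
R4 := R4 − 2·R3
  [ 1  0   0     0  |    -4 ]
  [ 0  1  -1  -8/3  |  43/3 ]
  [ 0  0   1     3  |   -15 ]
  [ 0  0   0   1/3  |  -5/3 ]
R4 := 3·R4
  [ 1  0   0     0  |    -4 ]
  [ 0  1  -1  -8/3  |  43/3 ]
  [ 0  0   1     3  |   -15 ]
  [ 0  0   0     1  |    -5 ]
R3 := R3 − 3·R4
  [ 1  0   0     0  |    -4 ]
  [ 0  1  -1  -8/3  |  43/3 ]
  [ 0  0   1     0  |     0 ]
  [ 0  0   0     1  |    -5 ]
R2 := R2 + 8/3·R4
  [ 1  0   0  0  |  -4 ]
  [ 0  1  -1  0  |   1 ]
  [ 0  0   1  0  |   0 ]
  [ 0  0   0  1  |  -5 ]
R2 := R2 + R3
  [ 1  0  0  0  |  -4 ]
  [ 0  1  0  0  |   1 ]
  [ 0  0  1  0  |   0 ]
  [ 0  0  0  1  |  -5 ]
Reading off the last column: u = -4, v = 1, w = 0, t = -5.

(-4, 1, 0, -5)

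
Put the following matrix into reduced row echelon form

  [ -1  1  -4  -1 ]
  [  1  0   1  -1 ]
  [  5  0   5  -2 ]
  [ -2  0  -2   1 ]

[[1, 0, 1, 0], [0, 1, -3, 0], [0, 0, 0, 1], [0, 0, 0, 0]]

Multiply R1 by -1.
  [  1  -1   4   1 ]
  [  1   0   1  -1 ]
  [  5   0   5  -2 ]
  [ -2   0  -2   1 ]
Subtract R1 from R2.
  [  1  -1   4   1 ]
  [  0   1  -3  -2 ]
  [  5   0   5  -2 ]
  [ -2   0  -2   1 ]
Subtract 5 times R1 from R3.
  [  1  -1    4   1 ]
  [  0   1   -3  -2 ]
  [  0   5  -15  -7 ]
  [ -2   0   -2   1 ]
Add 2 times R1 to R4.
  [ 1  -1    4   1 ]
  [ 0   1   -3  -2 ]
  [ 0   5  -15  -7 ]
  [ 0  -2    6   3 ]
Subtract 5 times R2 from R3.
  [ 1  -1   4   1 ]
  [ 0   1  -3  -2 ]
  [ 0   0   0   3 ]
  [ 0  -2   6   3 ]
Add 2 times R2 to R4.
  [ 1  -1   4   1 ]
  [ 0   1  -3  -2 ]
  [ 0   0   0   3 ]
  [ 0   0   0  -1 ]
Multiply R3 by 1/3.
  [ 1  -1   4   1 ]
  [ 0   1  -3  -2 ]
  [ 0   0   0   1 ]
  [ 0   0   0  -1 ]
Add R3 to R4.
  [ 1  -1   4   1 ]
  [ 0   1  -3  -2 ]
  [ 0   0   0   1 ]
  [ 0   0   0   0 ]
Add 2 times R3 to R2.
  [ 1  -1   4  1 ]
  [ 0   1  -3  0 ]
  [ 0   0   0  1 ]
  [ 0   0   0  0 ]
Subtract R3 from R1.
  [ 1  -1   4  0 ]
  [ 0   1  -3  0 ]
  [ 0   0   0  1 ]
  [ 0   0   0  0 ]
Add R2 to R1.
  [ 1  0   1  0 ]
  [ 0  1  -3  0 ]
  [ 0  0   0  1 ]
  [ 0  0   0  0 ]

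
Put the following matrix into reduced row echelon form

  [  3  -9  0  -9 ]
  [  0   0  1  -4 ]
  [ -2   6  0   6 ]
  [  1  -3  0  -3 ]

R1 -> 1/3·R1
  [  1  -3  0  -3 ]
  [  0   0  1  -4 ]
  [ -2   6  0   6 ]
  [  1  -3  0  -3 ]
R3 -> R3 + 2·R1
  [ 1  -3  0  -3 ]
  [ 0   0  1  -4 ]
  [ 0   0  0   0 ]
  [ 1  -3  0  -3 ]
R4 -> R4 − R1
  [ 1  -3  0  -3 ]
  [ 0   0  1  -4 ]
  [ 0   0  0   0 ]
  [ 0   0  0   0 ]

[[1, -3, 0, -3], [0, 0, 1, -4], [0, 0, 0, 0], [0, 0, 0, 0]]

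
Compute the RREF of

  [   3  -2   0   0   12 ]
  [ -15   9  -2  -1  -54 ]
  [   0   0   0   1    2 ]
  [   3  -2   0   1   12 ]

[[1, 0, 4/3, 0, 0], [0, 1, 2, 0, 0], [0, 0, 0, 1, 0], [0, 0, 0, 0, 1]]

R1 -> 1/3·R1
  [   1  -2/3   0   0    4 ]
  [ -15     9  -2  -1  -54 ]
  [   0     0   0   1    2 ]
  [   3    -2   0   1   12 ]
R2 -> R2 + 15·R1
  [ 1  -2/3   0   0   4 ]
  [ 0    -1  -2  -1   6 ]
  [ 0     0   0   1   2 ]
  [ 3    -2   0   1  12 ]
R4 -> R4 − 3·R1
  [ 1  -2/3   0   0  4 ]
  [ 0    -1  -2  -1  6 ]
  [ 0     0   0   1  2 ]
  [ 0     0   0   1  0 ]
R2 -> -1·R2
  [ 1  -2/3  0  0   4 ]
  [ 0     1  2  1  -6 ]
  [ 0     0  0  1   2 ]
  [ 0     0  0  1   0 ]
R4 -> R4 − R3
  [ 1  -2/3  0  0   4 ]
  [ 0     1  2  1  -6 ]
  [ 0     0  0  1   2 ]
  [ 0     0  0  0  -2 ]
R4 -> -1/2·R4
  [ 1  -2/3  0  0   4 ]
  [ 0     1  2  1  -6 ]
  [ 0     0  0  1   2 ]
  [ 0     0  0  0   1 ]
R3 -> R3 − 2·R4
  [ 1  -2/3  0  0   4 ]
  [ 0     1  2  1  -6 ]
  [ 0     0  0  1   0 ]
  [ 0     0  0  0   1 ]
R2 -> R2 + 6·R4
  [ 1  -2/3  0  0  4 ]
  [ 0     1  2  1  0 ]
  [ 0     0  0  1  0 ]
  [ 0     0  0  0  1 ]
R1 -> R1 − 4·R4
  [ 1  -2/3  0  0  0 ]
  [ 0     1  2  1  0 ]
  [ 0     0  0  1  0 ]
  [ 0     0  0  0  1 ]
R2 -> R2 − R3
  [ 1  -2/3  0  0  0 ]
  [ 0     1  2  0  0 ]
  [ 0     0  0  1  0 ]
  [ 0     0  0  0  1 ]
R1 -> R1 + 2/3·R2
  [ 1  0  4/3  0  0 ]
  [ 0  1    2  0  0 ]
  [ 0  0    0  1  0 ]
  [ 0  0    0  0  1 ]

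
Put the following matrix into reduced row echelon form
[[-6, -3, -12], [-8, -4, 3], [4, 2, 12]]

[[1, 1/2, 0], [0, 0, 1], [0, 0, 0]]

R1 := -1/6·R1
  [  1  1/2   2 ]
  [ -8   -4   3 ]
  [  4    2  12 ]
R2 := R2 + 8·R1
  [ 1  1/2   2 ]
  [ 0    0  19 ]
  [ 4    2  12 ]
R3 := R3 − 4·R1
  [ 1  1/2   2 ]
  [ 0    0  19 ]
  [ 0    0   4 ]
R2 := 1/19·R2
  [ 1  1/2  2 ]
  [ 0    0  1 ]
  [ 0    0  4 ]
R3 := R3 − 4·R2
  [ 1  1/2  2 ]
  [ 0    0  1 ]
  [ 0    0  0 ]
R1 := R1 − 2·R2
  [ 1  1/2  0 ]
  [ 0    0  1 ]
  [ 0    0  0 ]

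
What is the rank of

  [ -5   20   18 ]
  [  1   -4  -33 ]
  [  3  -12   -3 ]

Multiply r1 by -1/5.
Subtract r1 from r2.
Subtract 3 times r1 from r3.
Multiply r2 by -5/147.
Subtract 39/5 times r2 from r3.
Add 18/5 times r2 to r1.
The reduced form has 2 nonzero rows.

rank = 2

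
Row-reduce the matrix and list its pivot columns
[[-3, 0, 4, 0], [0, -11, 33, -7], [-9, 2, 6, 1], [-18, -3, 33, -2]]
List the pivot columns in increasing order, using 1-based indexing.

R1 -> -1/3·R1
  [   1    0  -4/3   0 ]
  [   0  -11    33  -7 ]
  [  -9    2     6   1 ]
  [ -18   -3    33  -2 ]
R3 -> R3 + 9·R1
  [   1    0  -4/3   0 ]
  [   0  -11    33  -7 ]
  [   0    2    -6   1 ]
  [ -18   -3    33  -2 ]
R4 -> R4 + 18·R1
  [ 1    0  -4/3   0 ]
  [ 0  -11    33  -7 ]
  [ 0    2    -6   1 ]
  [ 0   -3     9  -2 ]
R2 -> -1/11·R2
  [ 1   0  -4/3     0 ]
  [ 0   1    -3  7/11 ]
  [ 0   2    -6     1 ]
  [ 0  -3     9    -2 ]
R3 -> R3 − 2·R2
  [ 1   0  -4/3      0 ]
  [ 0   1    -3   7/11 ]
  [ 0   0     0  -3/11 ]
  [ 0  -3     9     -2 ]
R4 -> R4 + 3·R2
  [ 1  0  -4/3      0 ]
  [ 0  1    -3   7/11 ]
  [ 0  0     0  -3/11 ]
  [ 0  0     0  -1/11 ]
R3 -> -11/3·R3
  [ 1  0  -4/3      0 ]
  [ 0  1    -3   7/11 ]
  [ 0  0     0      1 ]
  [ 0  0     0  -1/11 ]
R4 -> R4 + 1/11·R3
  [ 1  0  -4/3     0 ]
  [ 0  1    -3  7/11 ]
  [ 0  0     0     1 ]
  [ 0  0     0     0 ]
R2 -> R2 − 7/11·R3
  [ 1  0  -4/3  0 ]
  [ 0  1    -3  0 ]
  [ 0  0     0  1 ]
  [ 0  0     0  0 ]
Pivot columns are the columns containing a leading 1.

1, 2, 4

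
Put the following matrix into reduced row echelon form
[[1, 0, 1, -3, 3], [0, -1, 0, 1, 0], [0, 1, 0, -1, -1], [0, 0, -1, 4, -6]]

[[1, 0, 0, 1, 0], [0, 1, 0, -1, 0], [0, 0, 1, -4, 0], [0, 0, 0, 0, 1]]

R2 ← -1·R2
  [ 1  0   1  -3   3 ]
  [ 0  1   0  -1   0 ]
  [ 0  1   0  -1  -1 ]
  [ 0  0  -1   4  -6 ]
R3 ← R3 − R2
  [ 1  0   1  -3   3 ]
  [ 0  1   0  -1   0 ]
  [ 0  0   0   0  -1 ]
  [ 0  0  -1   4  -6 ]
R3 <=> R4
  [ 1  0   1  -3   3 ]
  [ 0  1   0  -1   0 ]
  [ 0  0  -1   4  -6 ]
  [ 0  0   0   0  -1 ]
R3 ← -1·R3
  [ 1  0  1  -3   3 ]
  [ 0  1  0  -1   0 ]
  [ 0  0  1  -4   6 ]
  [ 0  0  0   0  -1 ]
R4 ← -1·R4
  [ 1  0  1  -3  3 ]
  [ 0  1  0  -1  0 ]
  [ 0  0  1  -4  6 ]
  [ 0  0  0   0  1 ]
R3 ← R3 − 6·R4
  [ 1  0  1  -3  3 ]
  [ 0  1  0  -1  0 ]
  [ 0  0  1  -4  0 ]
  [ 0  0  0   0  1 ]
R1 ← R1 − 3·R4
  [ 1  0  1  -3  0 ]
  [ 0  1  0  -1  0 ]
  [ 0  0  1  -4  0 ]
  [ 0  0  0   0  1 ]
R1 ← R1 − R3
  [ 1  0  0   1  0 ]
  [ 0  1  0  -1  0 ]
  [ 0  0  1  -4  0 ]
  [ 0  0  0   0  1 ]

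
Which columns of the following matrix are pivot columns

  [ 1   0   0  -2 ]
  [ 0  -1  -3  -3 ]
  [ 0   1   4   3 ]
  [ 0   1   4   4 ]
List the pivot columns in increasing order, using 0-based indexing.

R2 -> -1·R2
  [ 1  0  0  -2 ]
  [ 0  1  3   3 ]
  [ 0  1  4   3 ]
  [ 0  1  4   4 ]
R3 -> R3 − R2
  [ 1  0  0  -2 ]
  [ 0  1  3   3 ]
  [ 0  0  1   0 ]
  [ 0  1  4   4 ]
R4 -> R4 − R2
  [ 1  0  0  -2 ]
  [ 0  1  3   3 ]
  [ 0  0  1   0 ]
  [ 0  0  1   1 ]
R4 -> R4 − R3
  [ 1  0  0  -2 ]
  [ 0  1  3   3 ]
  [ 0  0  1   0 ]
  [ 0  0  0   1 ]
R2 -> R2 − 3·R4
  [ 1  0  0  -2 ]
  [ 0  1  3   0 ]
  [ 0  0  1   0 ]
  [ 0  0  0   1 ]
R1 -> R1 + 2·R4
  [ 1  0  0  0 ]
  [ 0  1  3  0 ]
  [ 0  0  1  0 ]
  [ 0  0  0  1 ]
R2 -> R2 − 3·R3
  [ 1  0  0  0 ]
  [ 0  1  0  0 ]
  [ 0  0  1  0 ]
  [ 0  0  0  1 ]
Pivot columns are the columns containing a leading 1.

0, 1, 2, 3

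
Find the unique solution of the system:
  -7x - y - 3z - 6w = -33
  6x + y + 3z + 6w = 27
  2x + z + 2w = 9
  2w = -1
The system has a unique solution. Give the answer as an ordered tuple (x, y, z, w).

Form the augmented matrix and row-reduce:
  [ -7  -1  -3  -6  |  -33 ]
  [  6   1   3   6  |   27 ]
  [  2   0   1   2  |    9 ]
  [  0   0   0   2  |   -1 ]
ρ1 -> -1/7·ρ1
ρ2 -> ρ2 − 6·ρ1
ρ3 -> ρ3 − 2·ρ1
ρ2 -> 7·ρ2
ρ3 -> ρ3 + 2/7·ρ2
ρ4 -> 1/2·ρ4
ρ3 -> ρ3 − 2·ρ4
ρ2 -> ρ2 − 6·ρ4
ρ1 -> ρ1 − 6/7·ρ4
ρ2 -> ρ2 − 3·ρ3
ρ1 -> ρ1 − 3/7·ρ3
ρ1 -> ρ1 − 1/7·ρ2
Reading off the last column: x = 6, y = 0, z = -2, w = -1/2.

(6, 0, -2, -1/2)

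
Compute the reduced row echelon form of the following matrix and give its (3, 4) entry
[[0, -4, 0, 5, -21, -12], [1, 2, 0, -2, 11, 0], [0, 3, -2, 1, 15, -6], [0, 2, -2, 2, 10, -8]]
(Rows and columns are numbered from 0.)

R1 <-> R2
R2 → -1/4·R2
R3 → R3 − 3·R2
R4 → R4 − 2·R2
R3 → -1/2·R3
R4 → R4 + 2·R3
R4 → -4·R4
R3 → R3 + 19/8·R4
R2 → R2 + 5/4·R4
R1 → R1 + 2·R4
R1 → R1 − 2·R2

-1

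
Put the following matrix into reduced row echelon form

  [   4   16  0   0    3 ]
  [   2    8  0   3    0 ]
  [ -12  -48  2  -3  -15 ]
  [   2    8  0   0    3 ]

[[1, 4, 0, 0, 0], [0, 0, 1, 0, 0], [0, 0, 0, 1, 0], [0, 0, 0, 0, 1]]

r1 -> 1/4·r1
  [   1    4  0   0  3/4 ]
  [   2    8  0   3    0 ]
  [ -12  -48  2  -3  -15 ]
  [   2    8  0   0    3 ]
r2 -> r2 − 2·r1
  [   1    4  0   0   3/4 ]
  [   0    0  0   3  -3/2 ]
  [ -12  -48  2  -3   -15 ]
  [   2    8  0   0     3 ]
r3 -> r3 + 12·r1
  [ 1  4  0   0   3/4 ]
  [ 0  0  0   3  -3/2 ]
  [ 0  0  2  -3    -6 ]
  [ 2  8  0   0     3 ]
r4 -> r4 − 2·r1
  [ 1  4  0   0   3/4 ]
  [ 0  0  0   3  -3/2 ]
  [ 0  0  2  -3    -6 ]
  [ 0  0  0   0   3/2 ]
r2 <-> r3
  [ 1  4  0   0   3/4 ]
  [ 0  0  2  -3    -6 ]
  [ 0  0  0   3  -3/2 ]
  [ 0  0  0   0   3/2 ]
r2 -> 1/2·r2
  [ 1  4  0     0   3/4 ]
  [ 0  0  1  -3/2    -3 ]
  [ 0  0  0     3  -3/2 ]
  [ 0  0  0     0   3/2 ]
r3 -> 1/3·r3
  [ 1  4  0     0   3/4 ]
  [ 0  0  1  -3/2    -3 ]
  [ 0  0  0     1  -1/2 ]
  [ 0  0  0     0   3/2 ]
r4 -> 2/3·r4
  [ 1  4  0     0   3/4 ]
  [ 0  0  1  -3/2    -3 ]
  [ 0  0  0     1  -1/2 ]
  [ 0  0  0     0     1 ]
r3 -> r3 + 1/2·r4
  [ 1  4  0     0  3/4 ]
  [ 0  0  1  -3/2   -3 ]
  [ 0  0  0     1    0 ]
  [ 0  0  0     0    1 ]
r2 -> r2 + 3·r4
  [ 1  4  0     0  3/4 ]
  [ 0  0  1  -3/2    0 ]
  [ 0  0  0     1    0 ]
  [ 0  0  0     0    1 ]
r1 -> r1 − 3/4·r4
  [ 1  4  0     0  0 ]
  [ 0  0  1  -3/2  0 ]
  [ 0  0  0     1  0 ]
  [ 0  0  0     0  1 ]
r2 -> r2 + 3/2·r3
  [ 1  4  0  0  0 ]
  [ 0  0  1  0  0 ]
  [ 0  0  0  1  0 ]
  [ 0  0  0  0  1 ]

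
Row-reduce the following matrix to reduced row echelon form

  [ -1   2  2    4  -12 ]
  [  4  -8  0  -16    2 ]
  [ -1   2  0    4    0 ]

R1 := -1·R1
R2 := R2 − 4·R1
R3 := R3 + R1
R2 := 1/8·R2
R3 := R3 + 2·R2
R3 := 2·R3
R2 := R2 + 23/4·R3
R1 := R1 − 12·R3
R1 := R1 + 2·R2

[[1, -2, 0, -4, 0], [0, 0, 1, 0, 0], [0, 0, 0, 0, 1]]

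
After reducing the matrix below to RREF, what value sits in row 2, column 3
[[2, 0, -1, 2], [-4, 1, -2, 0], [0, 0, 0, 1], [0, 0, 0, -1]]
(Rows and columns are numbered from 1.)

Multiply R1 by 1/2.
  [  1  0  -1/2   1 ]
  [ -4  1    -2   0 ]
  [  0  0     0   1 ]
  [  0  0     0  -1 ]
Add 4 times R1 to R2.
  [ 1  0  -1/2   1 ]
  [ 0  1    -4   4 ]
  [ 0  0     0   1 ]
  [ 0  0     0  -1 ]
Add R3 to R4.
  [ 1  0  -1/2  1 ]
  [ 0  1    -4  4 ]
  [ 0  0     0  1 ]
  [ 0  0     0  0 ]
Subtract 4 times R3 from R2.
  [ 1  0  -1/2  1 ]
  [ 0  1    -4  0 ]
  [ 0  0     0  1 ]
  [ 0  0     0  0 ]
Subtract R3 from R1.
  [ 1  0  -1/2  0 ]
  [ 0  1    -4  0 ]
  [ 0  0     0  1 ]
  [ 0  0     0  0 ]

-4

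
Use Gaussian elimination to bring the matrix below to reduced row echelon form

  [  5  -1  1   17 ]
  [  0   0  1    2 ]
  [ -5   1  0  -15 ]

Multiply R1 by 1/5.
  [  1  -1/5  1/5  17/5 ]
  [  0     0    1     2 ]
  [ -5     1    0   -15 ]
Add 5 times R1 to R3.
  [ 1  -1/5  1/5  17/5 ]
  [ 0     0    1     2 ]
  [ 0     0    1     2 ]
Subtract R2 from R3.
  [ 1  -1/5  1/5  17/5 ]
  [ 0     0    1     2 ]
  [ 0     0    0     0 ]
Subtract 1/5 times R2 from R1.
  [ 1  -1/5  0  3 ]
  [ 0     0  1  2 ]
  [ 0     0  0  0 ]

[[1, -1/5, 0, 3], [0, 0, 1, 2], [0, 0, 0, 0]]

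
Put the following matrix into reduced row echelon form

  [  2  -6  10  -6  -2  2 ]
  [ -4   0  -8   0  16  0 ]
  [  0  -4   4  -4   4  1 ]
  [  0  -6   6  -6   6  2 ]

[[1, 0, 2, 0, -4, 0], [0, 1, -1, 1, -1, 0], [0, 0, 0, 0, 0, 1], [0, 0, 0, 0, 0, 0]]

Multiply r1 by 1/2.
  [  1  -3   5  -3  -1  1 ]
  [ -4   0  -8   0  16  0 ]
  [  0  -4   4  -4   4  1 ]
  [  0  -6   6  -6   6  2 ]
Add 4 times r1 to r2.
  [ 1   -3   5   -3  -1  1 ]
  [ 0  -12  12  -12  12  4 ]
  [ 0   -4   4   -4   4  1 ]
  [ 0   -6   6   -6   6  2 ]
Multiply r2 by -1/12.
  [ 1  -3   5  -3  -1     1 ]
  [ 0   1  -1   1  -1  -1/3 ]
  [ 0  -4   4  -4   4     1 ]
  [ 0  -6   6  -6   6     2 ]
Add 4 times r2 to r3.
  [ 1  -3   5  -3  -1     1 ]
  [ 0   1  -1   1  -1  -1/3 ]
  [ 0   0   0   0   0  -1/3 ]
  [ 0  -6   6  -6   6     2 ]
Add 6 times r2 to r4.
  [ 1  -3   5  -3  -1     1 ]
  [ 0   1  -1   1  -1  -1/3 ]
  [ 0   0   0   0   0  -1/3 ]
  [ 0   0   0   0   0     0 ]
Multiply r3 by -3.
  [ 1  -3   5  -3  -1     1 ]
  [ 0   1  -1   1  -1  -1/3 ]
  [ 0   0   0   0   0     1 ]
  [ 0   0   0   0   0     0 ]
Add 1/3 times r3 to r2.
  [ 1  -3   5  -3  -1  1 ]
  [ 0   1  -1   1  -1  0 ]
  [ 0   0   0   0   0  1 ]
  [ 0   0   0   0   0  0 ]
Subtract r3 from r1.
  [ 1  -3   5  -3  -1  0 ]
  [ 0   1  -1   1  -1  0 ]
  [ 0   0   0   0   0  1 ]
  [ 0   0   0   0   0  0 ]
Add 3 times r2 to r1.
  [ 1  0   2  0  -4  0 ]
  [ 0  1  -1  1  -1  0 ]
  [ 0  0   0  0   0  1 ]
  [ 0  0   0  0   0  0 ]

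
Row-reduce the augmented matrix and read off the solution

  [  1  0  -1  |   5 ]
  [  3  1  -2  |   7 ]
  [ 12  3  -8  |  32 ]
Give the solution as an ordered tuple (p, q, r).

(1, -4, -4)

ρ2 -> ρ2 − 3·ρ1
  [  1  0  -1  |   5 ]
  [  0  1   1  |  -8 ]
  [ 12  3  -8  |  32 ]
ρ3 -> ρ3 − 12·ρ1
  [ 1  0  -1  |    5 ]
  [ 0  1   1  |   -8 ]
  [ 0  3   4  |  -28 ]
ρ3 -> ρ3 − 3·ρ2
  [ 1  0  -1  |   5 ]
  [ 0  1   1  |  -8 ]
  [ 0  0   1  |  -4 ]
ρ2 -> ρ2 − ρ3
  [ 1  0  -1  |   5 ]
  [ 0  1   0  |  -4 ]
  [ 0  0   1  |  -4 ]
ρ1 -> ρ1 + ρ3
  [ 1  0  0  |   1 ]
  [ 0  1  0  |  -4 ]
  [ 0  0  1  |  -4 ]
Reading off the last column: p = 1, q = -4, r = -4.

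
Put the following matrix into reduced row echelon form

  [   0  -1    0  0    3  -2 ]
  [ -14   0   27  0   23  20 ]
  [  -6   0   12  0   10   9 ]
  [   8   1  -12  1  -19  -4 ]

R1 <=> R2
R1 ← -1/14·R1
R3 ← R3 + 6·R1
R4 ← R4 − 8·R1
R2 ← -1·R2
R4 ← R4 − R2
R3 ← 7/3·R3
R4 ← R4 − 24/7·R3
R1 ← R1 + 27/14·R3

[[1, 0, 0, 0, -1, 1/2], [0, 1, 0, 0, -3, 2], [0, 0, 1, 0, 1/3, 1], [0, 0, 0, 1, -4, 2]]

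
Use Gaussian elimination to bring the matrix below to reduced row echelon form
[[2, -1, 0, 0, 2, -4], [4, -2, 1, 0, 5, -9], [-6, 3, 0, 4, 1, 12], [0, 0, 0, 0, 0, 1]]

[[1, -1/2, 0, 0, 1, 0], [0, 0, 1, 0, 1, 0], [0, 0, 0, 1, 7/4, 0], [0, 0, 0, 0, 0, 1]]

Multiply r1 by 1/2.
  [  1  -1/2  0  0  1  -2 ]
  [  4    -2  1  0  5  -9 ]
  [ -6     3  0  4  1  12 ]
  [  0     0  0  0  0   1 ]
Subtract 4 times r1 from r2.
  [  1  -1/2  0  0  1  -2 ]
  [  0     0  1  0  1  -1 ]
  [ -6     3  0  4  1  12 ]
  [  0     0  0  0  0   1 ]
Add 6 times r1 to r3.
  [ 1  -1/2  0  0  1  -2 ]
  [ 0     0  1  0  1  -1 ]
  [ 0     0  0  4  7   0 ]
  [ 0     0  0  0  0   1 ]
Multiply r3 by 1/4.
  [ 1  -1/2  0  0    1  -2 ]
  [ 0     0  1  0    1  -1 ]
  [ 0     0  0  1  7/4   0 ]
  [ 0     0  0  0    0   1 ]
Add r4 to r2.
  [ 1  -1/2  0  0    1  -2 ]
  [ 0     0  1  0    1   0 ]
  [ 0     0  0  1  7/4   0 ]
  [ 0     0  0  0    0   1 ]
Add 2 times r4 to r1.
  [ 1  -1/2  0  0    1  0 ]
  [ 0     0  1  0    1  0 ]
  [ 0     0  0  1  7/4  0 ]
  [ 0     0  0  0    0  1 ]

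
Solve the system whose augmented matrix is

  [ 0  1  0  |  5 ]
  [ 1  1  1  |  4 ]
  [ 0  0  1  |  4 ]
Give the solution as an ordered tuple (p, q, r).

r1 <-> r2
r1 := r1 − r3
r1 := r1 − r2
Reading off the last column: p = -5, q = 5, r = 4.

(-5, 5, 4)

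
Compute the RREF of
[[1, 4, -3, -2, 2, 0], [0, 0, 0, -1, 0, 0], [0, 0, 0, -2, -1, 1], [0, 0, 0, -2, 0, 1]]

ρ2 -> -1·ρ2
ρ3 -> ρ3 + 2·ρ2
ρ4 -> ρ4 + 2·ρ2
ρ3 -> -1·ρ3
ρ3 -> ρ3 + ρ4
ρ1 -> ρ1 − 2·ρ3
ρ1 -> ρ1 + 2·ρ2

[[1, 4, -3, 0, 0, 0], [0, 0, 0, 1, 0, 0], [0, 0, 0, 0, 1, 0], [0, 0, 0, 0, 0, 1]]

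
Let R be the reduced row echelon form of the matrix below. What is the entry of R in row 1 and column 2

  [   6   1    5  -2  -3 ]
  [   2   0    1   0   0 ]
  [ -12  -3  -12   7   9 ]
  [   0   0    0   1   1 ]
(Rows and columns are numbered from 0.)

2

ρ1 ← 1/6·ρ1
ρ2 ← ρ2 − 2·ρ1
ρ3 ← ρ3 + 12·ρ1
ρ2 ← -3·ρ2
ρ3 ← ρ3 + ρ2
ρ4 ← ρ4 − ρ3
ρ2 ← ρ2 + 3·ρ4
ρ1 ← ρ1 + 1/2·ρ4
ρ2 ← ρ2 + 2·ρ3
ρ1 ← ρ1 + 1/3·ρ3
ρ1 ← ρ1 − 1/6·ρ2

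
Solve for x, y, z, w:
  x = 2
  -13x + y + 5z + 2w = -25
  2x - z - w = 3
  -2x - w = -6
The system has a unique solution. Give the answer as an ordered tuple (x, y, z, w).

(2, 2, -1, 2)

Form the augmented matrix and row-reduce:
  [   1  0   0   0  |    2 ]
  [ -13  1   5   2  |  -25 ]
  [   2  0  -1  -1  |    3 ]
  [  -2  0   0  -1  |   -6 ]
R2 := R2 + 13·R1
R3 := R3 − 2·R1
R4 := R4 + 2·R1
R3 := -1·R3
R4 := -1·R4
R3 := R3 − R4
R2 := R2 − 2·R4
R2 := R2 − 5·R3
Reading off the last column: x = 2, y = 2, z = -1, w = 2.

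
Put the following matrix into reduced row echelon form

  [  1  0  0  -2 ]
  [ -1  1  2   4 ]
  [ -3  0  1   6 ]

[[1, 0, 0, -2], [0, 1, 0, 2], [0, 0, 1, 0]]

R2 -> R2 + R1
  [  1  0  0  -2 ]
  [  0  1  2   2 ]
  [ -3  0  1   6 ]
R3 -> R3 + 3·R1
  [ 1  0  0  -2 ]
  [ 0  1  2   2 ]
  [ 0  0  1   0 ]
R2 -> R2 − 2·R3
  [ 1  0  0  -2 ]
  [ 0  1  0   2 ]
  [ 0  0  1   0 ]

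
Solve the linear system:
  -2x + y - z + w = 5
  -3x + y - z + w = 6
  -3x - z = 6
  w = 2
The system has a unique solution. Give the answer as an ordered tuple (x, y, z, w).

Form the augmented matrix and row-reduce:
  [ -2  1  -1  1  |  5 ]
  [ -3  1  -1  1  |  6 ]
  [ -3  0  -1  0  |  6 ]
  [  0  0   0  1  |  2 ]
Multiply r1 by -1/2.
  [  1  -1/2  1/2  -1/2  |  -5/2 ]
  [ -3     1   -1     1  |     6 ]
  [ -3     0   -1     0  |     6 ]
  [  0     0    0     1  |     2 ]
Add 3 times r1 to r2.
  [  1  -1/2  1/2  -1/2  |  -5/2 ]
  [  0  -1/2  1/2  -1/2  |  -3/2 ]
  [ -3     0   -1     0  |     6 ]
  [  0     0    0     1  |     2 ]
Add 3 times r1 to r3.
  [ 1  -1/2  1/2  -1/2  |  -5/2 ]
  [ 0  -1/2  1/2  -1/2  |  -3/2 ]
  [ 0  -3/2  1/2  -3/2  |  -3/2 ]
  [ 0     0    0     1  |     2 ]
Multiply r2 by -2.
  [ 1  -1/2  1/2  -1/2  |  -5/2 ]
  [ 0     1   -1     1  |     3 ]
  [ 0  -3/2  1/2  -3/2  |  -3/2 ]
  [ 0     0    0     1  |     2 ]
Add 3/2 times r2 to r3.
  [ 1  -1/2  1/2  -1/2  |  -5/2 ]
  [ 0     1   -1     1  |     3 ]
  [ 0     0   -1     0  |     3 ]
  [ 0     0    0     1  |     2 ]
Multiply r3 by -1.
  [ 1  -1/2  1/2  -1/2  |  -5/2 ]
  [ 0     1   -1     1  |     3 ]
  [ 0     0    1     0  |    -3 ]
  [ 0     0    0     1  |     2 ]
Subtract r4 from r2.
  [ 1  -1/2  1/2  -1/2  |  -5/2 ]
  [ 0     1   -1     0  |     1 ]
  [ 0     0    1     0  |    -3 ]
  [ 0     0    0     1  |     2 ]
Add 1/2 times r4 to r1.
  [ 1  -1/2  1/2  0  |  -3/2 ]
  [ 0     1   -1  0  |     1 ]
  [ 0     0    1  0  |    -3 ]
  [ 0     0    0  1  |     2 ]
Add r3 to r2.
  [ 1  -1/2  1/2  0  |  -3/2 ]
  [ 0     1    0  0  |    -2 ]
  [ 0     0    1  0  |    -3 ]
  [ 0     0    0  1  |     2 ]
Subtract 1/2 times r3 from r1.
  [ 1  -1/2  0  0  |   0 ]
  [ 0     1  0  0  |  -2 ]
  [ 0     0  1  0  |  -3 ]
  [ 0     0  0  1  |   2 ]
Add 1/2 times r2 to r1.
  [ 1  0  0  0  |  -1 ]
  [ 0  1  0  0  |  -2 ]
  [ 0  0  1  0  |  -3 ]
  [ 0  0  0  1  |   2 ]
Reading off the last column: x = -1, y = -2, z = -3, w = 2.

(-1, -2, -3, 2)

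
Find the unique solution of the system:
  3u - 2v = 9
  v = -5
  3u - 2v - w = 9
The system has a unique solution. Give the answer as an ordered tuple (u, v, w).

Form the augmented matrix and row-reduce:
  [ 3  -2   0  |   9 ]
  [ 0   1   0  |  -5 ]
  [ 3  -2  -1  |   9 ]
Multiply r1 by 1/3.
  [ 1  -2/3   0  |   3 ]
  [ 0     1   0  |  -5 ]
  [ 3    -2  -1  |   9 ]
Subtract 3 times r1 from r3.
  [ 1  -2/3   0  |   3 ]
  [ 0     1   0  |  -5 ]
  [ 0     0  -1  |   0 ]
Multiply r3 by -1.
  [ 1  -2/3  0  |   3 ]
  [ 0     1  0  |  -5 ]
  [ 0     0  1  |   0 ]
Add 2/3 times r2 to r1.
  [ 1  0  0  |  -1/3 ]
  [ 0  1  0  |    -5 ]
  [ 0  0  1  |     0 ]
Reading off the last column: u = -1/3, v = -5, w = 0.

(-1/3, -5, 0)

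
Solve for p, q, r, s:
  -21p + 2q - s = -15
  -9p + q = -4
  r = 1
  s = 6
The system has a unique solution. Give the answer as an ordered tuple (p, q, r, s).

(1/3, -1, 1, 6)

Form the augmented matrix and row-reduce:
  [ -21  2  0  -1  |  -15 ]
  [  -9  1  0   0  |   -4 ]
  [   0  0  1   0  |    1 ]
  [   0  0  0   1  |    6 ]
r1 -> -1/21·r1
  [  1  -2/21  0  1/21  |  5/7 ]
  [ -9      1  0     0  |   -4 ]
  [  0      0  1     0  |    1 ]
  [  0      0  0     1  |    6 ]
r2 -> r2 + 9·r1
  [ 1  -2/21  0  1/21  |   5/7 ]
  [ 0    1/7  0   3/7  |  17/7 ]
  [ 0      0  1     0  |     1 ]
  [ 0      0  0     1  |     6 ]
r2 -> 7·r2
  [ 1  -2/21  0  1/21  |  5/7 ]
  [ 0      1  0     3  |   17 ]
  [ 0      0  1     0  |    1 ]
  [ 0      0  0     1  |    6 ]
r2 -> r2 − 3·r4
  [ 1  -2/21  0  1/21  |  5/7 ]
  [ 0      1  0     0  |   -1 ]
  [ 0      0  1     0  |    1 ]
  [ 0      0  0     1  |    6 ]
r1 -> r1 − 1/21·r4
  [ 1  -2/21  0  0  |  3/7 ]
  [ 0      1  0  0  |   -1 ]
  [ 0      0  1  0  |    1 ]
  [ 0      0  0  1  |    6 ]
r1 -> r1 + 2/21·r2
  [ 1  0  0  0  |  1/3 ]
  [ 0  1  0  0  |   -1 ]
  [ 0  0  1  0  |    1 ]
  [ 0  0  0  1  |    6 ]
Reading off the last column: p = 1/3, q = -1, r = 1, s = 6.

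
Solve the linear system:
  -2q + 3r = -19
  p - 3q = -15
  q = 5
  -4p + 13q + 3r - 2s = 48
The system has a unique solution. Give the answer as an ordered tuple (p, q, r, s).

(0, 5, -3, 4)

Form the augmented matrix and row-reduce:
  [  0  -2  3   0  |  -19 ]
  [  1  -3  0   0  |  -15 ]
  [  0   1  0   0  |    5 ]
  [ -4  13  3  -2  |   48 ]
Swap r1 and r2.
  [  1  -3  0   0  |  -15 ]
  [  0  -2  3   0  |  -19 ]
  [  0   1  0   0  |    5 ]
  [ -4  13  3  -2  |   48 ]
Add 4 times r1 to r4.
  [ 1  -3  0   0  |  -15 ]
  [ 0  -2  3   0  |  -19 ]
  [ 0   1  0   0  |    5 ]
  [ 0   1  3  -2  |  -12 ]
Multiply r2 by -1/2.
  [ 1  -3     0   0  |   -15 ]
  [ 0   1  -3/2   0  |  19/2 ]
  [ 0   1     0   0  |     5 ]
  [ 0   1     3  -2  |   -12 ]
Subtract r2 from r3.
  [ 1  -3     0   0  |   -15 ]
  [ 0   1  -3/2   0  |  19/2 ]
  [ 0   0   3/2   0  |  -9/2 ]
  [ 0   1     3  -2  |   -12 ]
Subtract r2 from r4.
  [ 1  -3     0   0  |    -15 ]
  [ 0   1  -3/2   0  |   19/2 ]
  [ 0   0   3/2   0  |   -9/2 ]
  [ 0   0   9/2  -2  |  -43/2 ]
Multiply r3 by 2/3.
  [ 1  -3     0   0  |    -15 ]
  [ 0   1  -3/2   0  |   19/2 ]
  [ 0   0     1   0  |     -3 ]
  [ 0   0   9/2  -2  |  -43/2 ]
Subtract 9/2 times r3 from r4.
  [ 1  -3     0   0  |   -15 ]
  [ 0   1  -3/2   0  |  19/2 ]
  [ 0   0     1   0  |    -3 ]
  [ 0   0     0  -2  |    -8 ]
Multiply r4 by -1/2.
  [ 1  -3     0  0  |   -15 ]
  [ 0   1  -3/2  0  |  19/2 ]
  [ 0   0     1  0  |    -3 ]
  [ 0   0     0  1  |     4 ]
Add 3/2 times r3 to r2.
  [ 1  -3  0  0  |  -15 ]
  [ 0   1  0  0  |    5 ]
  [ 0   0  1  0  |   -3 ]
  [ 0   0  0  1  |    4 ]
Add 3 times r2 to r1.
  [ 1  0  0  0  |   0 ]
  [ 0  1  0  0  |   5 ]
  [ 0  0  1  0  |  -3 ]
  [ 0  0  0  1  |   4 ]
Reading off the last column: p = 0, q = 5, r = -3, s = 4.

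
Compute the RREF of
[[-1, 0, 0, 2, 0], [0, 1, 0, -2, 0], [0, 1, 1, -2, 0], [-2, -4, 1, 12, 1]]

Multiply r1 by -1.
  [  1   0  0  -2  0 ]
  [  0   1  0  -2  0 ]
  [  0   1  1  -2  0 ]
  [ -2  -4  1  12  1 ]
Add 2 times r1 to r4.
  [ 1   0  0  -2  0 ]
  [ 0   1  0  -2  0 ]
  [ 0   1  1  -2  0 ]
  [ 0  -4  1   8  1 ]
Subtract r2 from r3.
  [ 1   0  0  -2  0 ]
  [ 0   1  0  -2  0 ]
  [ 0   0  1   0  0 ]
  [ 0  -4  1   8  1 ]
Add 4 times r2 to r4.
  [ 1  0  0  -2  0 ]
  [ 0  1  0  -2  0 ]
  [ 0  0  1   0  0 ]
  [ 0  0  1   0  1 ]
Subtract r3 from r4.
  [ 1  0  0  -2  0 ]
  [ 0  1  0  -2  0 ]
  [ 0  0  1   0  0 ]
  [ 0  0  0   0  1 ]

[[1, 0, 0, -2, 0], [0, 1, 0, -2, 0], [0, 0, 1, 0, 0], [0, 0, 0, 0, 1]]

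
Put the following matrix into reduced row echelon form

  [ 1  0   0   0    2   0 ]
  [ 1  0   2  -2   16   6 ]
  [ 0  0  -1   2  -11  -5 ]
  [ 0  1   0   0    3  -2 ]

R2 := R2 − R1
  [ 1  0   0   0    2   0 ]
  [ 0  0   2  -2   14   6 ]
  [ 0  0  -1   2  -11  -5 ]
  [ 0  1   0   0    3  -2 ]
R2 <-> R4
  [ 1  0   0   0    2   0 ]
  [ 0  1   0   0    3  -2 ]
  [ 0  0  -1   2  -11  -5 ]
  [ 0  0   2  -2   14   6 ]
R3 := -1·R3
  [ 1  0  0   0   2   0 ]
  [ 0  1  0   0   3  -2 ]
  [ 0  0  1  -2  11   5 ]
  [ 0  0  2  -2  14   6 ]
R4 := R4 − 2·R3
  [ 1  0  0   0   2   0 ]
  [ 0  1  0   0   3  -2 ]
  [ 0  0  1  -2  11   5 ]
  [ 0  0  0   2  -8  -4 ]
R4 := 1/2·R4
  [ 1  0  0   0   2   0 ]
  [ 0  1  0   0   3  -2 ]
  [ 0  0  1  -2  11   5 ]
  [ 0  0  0   1  -4  -2 ]
R3 := R3 + 2·R4
  [ 1  0  0  0   2   0 ]
  [ 0  1  0  0   3  -2 ]
  [ 0  0  1  0   3   1 ]
  [ 0  0  0  1  -4  -2 ]

[[1, 0, 0, 0, 2, 0], [0, 1, 0, 0, 3, -2], [0, 0, 1, 0, 3, 1], [0, 0, 0, 1, -4, -2]]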